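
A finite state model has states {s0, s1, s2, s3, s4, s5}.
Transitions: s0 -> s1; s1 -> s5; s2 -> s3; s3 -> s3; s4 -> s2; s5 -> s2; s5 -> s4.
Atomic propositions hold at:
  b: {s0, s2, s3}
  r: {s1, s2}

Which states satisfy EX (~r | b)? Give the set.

{s1, s2, s3, s4, s5}

Sat(~r) = {s0, s3, s4, s5}
Sat(~r | b) = {s0, s2, s3, s4, s5}
Sat(EX (~r | b)) = {s : some successor in {s0, s2, s3, s4, s5}} = {s1, s2, s3, s4, s5}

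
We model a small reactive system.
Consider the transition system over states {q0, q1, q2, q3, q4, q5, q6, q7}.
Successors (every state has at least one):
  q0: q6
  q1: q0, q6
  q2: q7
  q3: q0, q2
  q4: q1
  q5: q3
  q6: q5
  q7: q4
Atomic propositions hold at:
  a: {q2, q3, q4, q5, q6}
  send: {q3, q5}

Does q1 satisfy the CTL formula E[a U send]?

No

E[a U send]: least fixpoint, start Z0 = Sat(send) = {q3, q5}, add states in Sat(a) with some successor in Z. Z1 = {q3, q5, q6}; fixed.
Sat(E[a U send]) = {q3, q5, q6}
q1 ∉ Sat(E[a U send]) = {q3, q5, q6}, so the formula does not hold at q1.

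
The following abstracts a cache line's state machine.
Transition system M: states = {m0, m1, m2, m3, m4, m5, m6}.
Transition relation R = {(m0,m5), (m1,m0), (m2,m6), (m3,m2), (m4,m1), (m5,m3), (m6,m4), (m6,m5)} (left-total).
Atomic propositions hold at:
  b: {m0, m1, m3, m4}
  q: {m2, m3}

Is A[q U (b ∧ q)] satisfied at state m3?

Sat(b ∧ q) = {m3}
A[q U (b ∧ q)]: least fixpoint, start Z0 = Sat((b ∧ q)) = {m3}, add states in Sat(q) with every successor in Z. Already a fixed point.
Sat(A[q U (b ∧ q)]) = {m3}
m3 ∈ Sat(A[q U (b ∧ q)]) = {m3}, so the formula holds at m3.

Yes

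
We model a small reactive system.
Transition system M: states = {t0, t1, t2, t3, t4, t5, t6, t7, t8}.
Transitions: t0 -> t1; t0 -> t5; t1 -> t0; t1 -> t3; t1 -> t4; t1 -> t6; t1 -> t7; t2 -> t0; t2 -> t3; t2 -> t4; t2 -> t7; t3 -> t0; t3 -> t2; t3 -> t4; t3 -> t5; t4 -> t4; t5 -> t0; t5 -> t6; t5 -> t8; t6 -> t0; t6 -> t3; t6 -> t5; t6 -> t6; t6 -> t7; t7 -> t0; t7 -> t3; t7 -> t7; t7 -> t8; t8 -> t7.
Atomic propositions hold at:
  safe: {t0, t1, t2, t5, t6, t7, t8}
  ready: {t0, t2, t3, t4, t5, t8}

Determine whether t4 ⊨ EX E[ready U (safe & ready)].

No

Sat(safe & ready) = {t0, t2, t5, t8}
E[ready U (safe & ready)]: least fixpoint, start Z0 = Sat((safe & ready)) = {t0, t2, t5, t8}, add states in Sat(ready) with some successor in Z. Z1 = {t0, t2, t3, t5, t8}; fixed.
Sat(E[ready U (safe & ready)]) = {t0, t2, t3, t5, t8}
Sat(EX E[ready U (safe & ready)]) = {s : some successor in {t0, t2, t3, t5, t8}} = {t0, t1, t2, t3, t5, t6, t7}
t4 ∉ Sat(EX E[ready U (safe & ready)]) = {t0, t1, t2, t3, t5, t6, t7}, so the formula does not hold at t4.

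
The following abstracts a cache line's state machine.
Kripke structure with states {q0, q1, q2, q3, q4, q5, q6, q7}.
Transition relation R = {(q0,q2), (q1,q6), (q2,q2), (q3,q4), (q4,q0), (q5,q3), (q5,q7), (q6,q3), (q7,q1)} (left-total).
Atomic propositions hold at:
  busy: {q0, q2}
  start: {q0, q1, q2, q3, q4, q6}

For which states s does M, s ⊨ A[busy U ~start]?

{q5, q7}

Sat(~start) = {q5, q7}
A[busy U ~start]: least fixpoint, start Z0 = Sat(~start) = {q5, q7}, add states in Sat(busy) with every successor in Z. Already a fixed point.
Sat(A[busy U ~start]) = {q5, q7}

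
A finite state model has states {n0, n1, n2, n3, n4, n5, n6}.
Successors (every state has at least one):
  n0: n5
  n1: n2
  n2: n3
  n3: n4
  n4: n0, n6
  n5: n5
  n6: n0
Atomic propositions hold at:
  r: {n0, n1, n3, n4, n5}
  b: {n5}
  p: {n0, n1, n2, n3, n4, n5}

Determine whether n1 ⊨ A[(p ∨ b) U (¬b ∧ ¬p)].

No

Sat(p ∨ b) = {n0, n1, n2, n3, n4, n5}
Sat(¬b) = {n0, n1, n2, n3, n4, n6}
Sat(¬p) = {n6}
Sat(¬b ∧ ¬p) = {n6}
A[(p ∨ b) U (¬b ∧ ¬p)]: least fixpoint, start Z0 = Sat((¬b ∧ ¬p)) = {n6}, add states in Sat(p ∨ b) with every successor in Z. Already a fixed point.
Sat(A[(p ∨ b) U (¬b ∧ ¬p)]) = {n6}
n1 ∉ Sat(A[(p ∨ b) U (¬b ∧ ¬p)]) = {n6}, so the formula does not hold at n1.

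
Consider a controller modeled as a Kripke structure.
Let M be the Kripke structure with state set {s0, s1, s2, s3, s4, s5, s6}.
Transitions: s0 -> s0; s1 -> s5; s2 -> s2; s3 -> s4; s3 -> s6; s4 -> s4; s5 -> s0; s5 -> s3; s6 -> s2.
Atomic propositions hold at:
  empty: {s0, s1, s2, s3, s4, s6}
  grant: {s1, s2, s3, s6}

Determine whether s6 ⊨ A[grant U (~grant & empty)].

No

Sat(~grant) = {s0, s4, s5}
Sat(~grant & empty) = {s0, s4}
A[grant U (~grant & empty)]: least fixpoint, start Z0 = Sat((~grant & empty)) = {s0, s4}, add states in Sat(grant) with every successor in Z. Already a fixed point.
Sat(A[grant U (~grant & empty)]) = {s0, s4}
s6 ∉ Sat(A[grant U (~grant & empty)]) = {s0, s4}, so the formula does not hold at s6.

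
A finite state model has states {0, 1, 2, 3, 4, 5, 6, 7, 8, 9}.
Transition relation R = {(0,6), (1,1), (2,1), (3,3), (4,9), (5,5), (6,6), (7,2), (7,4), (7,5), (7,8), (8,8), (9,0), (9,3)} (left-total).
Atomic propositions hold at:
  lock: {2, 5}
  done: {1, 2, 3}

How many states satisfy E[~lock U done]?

6

Sat(~lock) = {0, 1, 3, 4, 6, 7, 8, 9}
E[~lock U done]: least fixpoint, start Z0 = Sat(done) = {1, 2, 3}, add states in Sat(~lock) with some successor in Z. Z1 = {1, 2, 3, 7, 9}; Z2 = {1, 2, 3, 4, 7, 9}; fixed.
Sat(E[~lock U done]) = {1, 2, 3, 4, 7, 9}
|Sat(E[~lock U done])| = |{1, 2, 3, 4, 7, 9}| = 6.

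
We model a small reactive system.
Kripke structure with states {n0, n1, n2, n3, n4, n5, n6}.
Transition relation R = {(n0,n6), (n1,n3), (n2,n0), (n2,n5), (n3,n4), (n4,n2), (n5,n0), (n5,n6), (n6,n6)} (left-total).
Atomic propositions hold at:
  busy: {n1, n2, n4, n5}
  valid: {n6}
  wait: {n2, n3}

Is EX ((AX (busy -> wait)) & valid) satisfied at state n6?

Sat(busy -> wait) = {n0, n2, n3, n6}
Sat(AX (busy -> wait)) = {s : every successor in {n0, n2, n3, n6}} = {n0, n1, n4, n5, n6}
Sat((AX (busy -> wait)) & valid) = {n6}
Sat(EX ((AX (busy -> wait)) & valid)) = {s : some successor in {n6}} = {n0, n5, n6}
n6 ∈ Sat(EX ((AX (busy -> wait)) & valid)) = {n0, n5, n6}, so the formula holds at n6.

Yes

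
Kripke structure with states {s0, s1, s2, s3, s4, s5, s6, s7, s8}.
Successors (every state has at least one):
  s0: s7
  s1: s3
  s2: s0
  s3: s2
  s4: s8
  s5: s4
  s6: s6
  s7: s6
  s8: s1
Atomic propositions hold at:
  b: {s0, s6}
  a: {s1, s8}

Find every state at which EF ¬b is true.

{s0, s1, s2, s3, s4, s5, s7, s8}

Sat(¬b) = {s1, s2, s3, s4, s5, s7, s8}
EF ¬b: least fixpoint, start Z0 = {s1, s2, s3, s4, s5, s7, s8}, add states with some successor in Z. Z1 = {s0, s1, s2, s3, s4, s5, s7, s8}; fixed.
Sat(EF ¬b) = {s0, s1, s2, s3, s4, s5, s7, s8}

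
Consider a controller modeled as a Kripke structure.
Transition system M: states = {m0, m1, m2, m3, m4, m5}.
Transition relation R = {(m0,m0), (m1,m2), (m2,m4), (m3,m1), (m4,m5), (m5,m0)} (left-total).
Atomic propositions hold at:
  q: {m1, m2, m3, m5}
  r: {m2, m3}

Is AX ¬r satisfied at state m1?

Sat(¬r) = {m0, m1, m4, m5}
Sat(AX ¬r) = {s : every successor in {m0, m1, m4, m5}} = {m0, m2, m3, m4, m5}
m1 ∉ Sat(AX ¬r) = {m0, m2, m3, m4, m5}, so the formula does not hold at m1.

No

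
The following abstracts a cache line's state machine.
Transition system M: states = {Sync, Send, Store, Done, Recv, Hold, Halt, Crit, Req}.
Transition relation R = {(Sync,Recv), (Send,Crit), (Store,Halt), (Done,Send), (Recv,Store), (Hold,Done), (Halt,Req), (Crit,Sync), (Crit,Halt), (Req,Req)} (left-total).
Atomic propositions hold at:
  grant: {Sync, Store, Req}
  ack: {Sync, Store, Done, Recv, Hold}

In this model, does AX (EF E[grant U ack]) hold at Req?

E[grant U ack]: least fixpoint, start Z0 = Sat(ack) = {Sync, Store, Done, Recv, Hold}, add states in Sat(grant) with some successor in Z. Already a fixed point.
Sat(E[grant U ack]) = {Sync, Store, Done, Recv, Hold}
EF E[grant U ack]: least fixpoint, start Z0 = {Sync, Store, Done, Recv, Hold}, add states with some successor in Z. Z1 = {Sync, Store, Done, Recv, Hold, Crit}; Z2 = {Sync, Send, Store, Done, Recv, Hold, Crit}; fixed.
Sat(EF E[grant U ack]) = {Sync, Send, Store, Done, Recv, Hold, Crit}
Sat(AX (EF E[grant U ack])) = {s : every successor in {Sync, Send, Store, Done, Recv, Hold, Crit}} = {Sync, Send, Done, Recv, Hold}
Req ∉ Sat(AX (EF E[grant U ack])) = {Sync, Send, Done, Recv, Hold}, so the formula does not hold at Req.

No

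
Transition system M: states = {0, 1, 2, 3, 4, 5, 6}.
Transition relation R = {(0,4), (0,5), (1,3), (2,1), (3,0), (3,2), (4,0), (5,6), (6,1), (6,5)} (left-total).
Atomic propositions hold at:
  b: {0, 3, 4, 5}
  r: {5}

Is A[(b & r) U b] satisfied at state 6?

No

Sat(b & r) = {5}
A[(b & r) U b]: least fixpoint, start Z0 = Sat(b) = {0, 3, 4, 5}, add states in Sat(b & r) with every successor in Z. Already a fixed point.
Sat(A[(b & r) U b]) = {0, 3, 4, 5}
6 ∉ Sat(A[(b & r) U b]) = {0, 3, 4, 5}, so the formula does not hold at 6.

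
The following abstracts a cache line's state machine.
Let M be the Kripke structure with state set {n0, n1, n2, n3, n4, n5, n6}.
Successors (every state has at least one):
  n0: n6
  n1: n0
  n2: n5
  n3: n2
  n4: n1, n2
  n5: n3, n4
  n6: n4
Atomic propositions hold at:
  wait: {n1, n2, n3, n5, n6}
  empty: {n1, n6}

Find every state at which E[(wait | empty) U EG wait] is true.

Sat(wait | empty) = {n1, n2, n3, n5, n6}
EG wait: greatest fixpoint, start Z0 = {n1, n2, n3, n5, n6}, keep only states in Sat with some successor in Z. Z1 = {n2, n3, n5}; fixed.
Sat(EG wait) = {n2, n3, n5}
E[(wait | empty) U EG wait]: least fixpoint, start Z0 = Sat(EG wait) = {n2, n3, n5}, add states in Sat(wait | empty) with some successor in Z. Already a fixed point.
Sat(E[(wait | empty) U EG wait]) = {n2, n3, n5}

{n2, n3, n5}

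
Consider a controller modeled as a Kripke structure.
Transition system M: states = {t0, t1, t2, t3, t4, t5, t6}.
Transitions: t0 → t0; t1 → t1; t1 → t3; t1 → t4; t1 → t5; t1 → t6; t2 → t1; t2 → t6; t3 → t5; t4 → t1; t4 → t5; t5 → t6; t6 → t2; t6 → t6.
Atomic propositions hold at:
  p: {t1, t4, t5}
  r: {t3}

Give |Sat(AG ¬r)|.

Sat(¬r) = {t0, t1, t2, t4, t5, t6}
AG ¬r: greatest fixpoint, start Z0 = {t0, t1, t2, t4, t5, t6}, keep only states in Sat with every successor in Z. Z1 = {t0, t2, t4, t5, t6}; Z2 = {t0, t5, t6}; Z3 = {t0, t5}; Z4 = {t0}; fixed.
Sat(AG ¬r) = {t0}
|Sat(AG ¬r)| = |{t0}| = 1.

1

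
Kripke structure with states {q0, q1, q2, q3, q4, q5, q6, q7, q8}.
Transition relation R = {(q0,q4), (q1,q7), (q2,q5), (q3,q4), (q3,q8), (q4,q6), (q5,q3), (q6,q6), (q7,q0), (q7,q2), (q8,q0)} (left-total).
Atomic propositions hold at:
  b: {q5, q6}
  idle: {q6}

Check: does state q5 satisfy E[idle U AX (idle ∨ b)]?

No

Sat(idle ∨ b) = {q5, q6}
Sat(AX (idle ∨ b)) = {s : every successor in {q5, q6}} = {q2, q4, q6}
E[idle U AX (idle ∨ b)]: least fixpoint, start Z0 = Sat(AX (idle ∨ b)) = {q2, q4, q6}, add states in Sat(idle) with some successor in Z. Already a fixed point.
Sat(E[idle U AX (idle ∨ b)]) = {q2, q4, q6}
q5 ∉ Sat(E[idle U AX (idle ∨ b)]) = {q2, q4, q6}, so the formula does not hold at q5.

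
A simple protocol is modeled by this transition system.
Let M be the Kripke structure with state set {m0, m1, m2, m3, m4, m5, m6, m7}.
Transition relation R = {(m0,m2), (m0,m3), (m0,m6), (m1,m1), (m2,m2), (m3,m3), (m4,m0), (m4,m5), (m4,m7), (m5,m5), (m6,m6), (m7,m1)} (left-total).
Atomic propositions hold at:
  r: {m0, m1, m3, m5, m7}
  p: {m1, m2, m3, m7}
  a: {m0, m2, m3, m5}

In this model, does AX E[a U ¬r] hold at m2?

Yes

Sat(¬r) = {m2, m4, m6}
E[a U ¬r]: least fixpoint, start Z0 = Sat(¬r) = {m2, m4, m6}, add states in Sat(a) with some successor in Z. Z1 = {m0, m2, m4, m6}; fixed.
Sat(E[a U ¬r]) = {m0, m2, m4, m6}
Sat(AX E[a U ¬r]) = {s : every successor in {m0, m2, m4, m6}} = {m2, m6}
m2 ∈ Sat(AX E[a U ¬r]) = {m2, m6}, so the formula holds at m2.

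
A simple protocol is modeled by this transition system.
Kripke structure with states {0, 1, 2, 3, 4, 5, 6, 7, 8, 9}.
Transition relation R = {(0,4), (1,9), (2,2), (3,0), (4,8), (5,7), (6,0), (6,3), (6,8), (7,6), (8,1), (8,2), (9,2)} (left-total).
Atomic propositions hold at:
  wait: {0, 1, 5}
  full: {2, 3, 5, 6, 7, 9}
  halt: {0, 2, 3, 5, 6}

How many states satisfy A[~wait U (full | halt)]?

Sat(~wait) = {2, 3, 4, 6, 7, 8, 9}
Sat(full | halt) = {0, 2, 3, 5, 6, 7, 9}
A[~wait U (full | halt)]: least fixpoint, start Z0 = Sat((full | halt)) = {0, 2, 3, 5, 6, 7, 9}, add states in Sat(~wait) with every successor in Z. Already a fixed point.
Sat(A[~wait U (full | halt)]) = {0, 2, 3, 5, 6, 7, 9}
|Sat(A[~wait U (full | halt)])| = |{0, 2, 3, 5, 6, 7, 9}| = 7.

7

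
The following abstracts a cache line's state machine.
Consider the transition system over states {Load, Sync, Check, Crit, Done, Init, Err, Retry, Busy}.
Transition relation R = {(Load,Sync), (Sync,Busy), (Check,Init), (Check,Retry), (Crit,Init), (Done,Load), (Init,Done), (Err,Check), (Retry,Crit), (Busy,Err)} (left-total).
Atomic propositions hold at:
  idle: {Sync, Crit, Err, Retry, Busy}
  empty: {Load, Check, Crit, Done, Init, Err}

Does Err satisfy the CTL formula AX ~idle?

Yes

Sat(~idle) = {Load, Check, Done, Init}
Sat(AX ~idle) = {s : every successor in {Load, Check, Done, Init}} = {Crit, Done, Init, Err}
Err ∈ Sat(AX ~idle) = {Crit, Done, Init, Err}, so the formula holds at Err.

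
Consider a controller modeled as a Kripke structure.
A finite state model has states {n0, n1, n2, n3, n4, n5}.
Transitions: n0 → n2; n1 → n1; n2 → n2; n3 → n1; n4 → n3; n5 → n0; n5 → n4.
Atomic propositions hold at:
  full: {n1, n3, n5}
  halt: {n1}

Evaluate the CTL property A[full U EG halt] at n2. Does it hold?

EG halt: greatest fixpoint, start Z0 = {n1}, keep only states in Sat with some successor in Z. Already a fixed point.
Sat(EG halt) = {n1}
A[full U EG halt]: least fixpoint, start Z0 = Sat(EG halt) = {n1}, add states in Sat(full) with every successor in Z. Z1 = {n1, n3}; fixed.
Sat(A[full U EG halt]) = {n1, n3}
n2 ∉ Sat(A[full U EG halt]) = {n1, n3}, so the formula does not hold at n2.

No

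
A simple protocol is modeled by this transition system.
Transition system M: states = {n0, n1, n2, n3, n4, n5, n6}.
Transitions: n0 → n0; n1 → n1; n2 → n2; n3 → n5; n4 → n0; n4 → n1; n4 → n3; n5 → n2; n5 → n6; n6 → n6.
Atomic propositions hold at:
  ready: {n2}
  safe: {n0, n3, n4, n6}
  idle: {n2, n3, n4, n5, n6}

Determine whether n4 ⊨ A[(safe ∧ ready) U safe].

Sat(safe ∧ ready) = ∅
A[(safe ∧ ready) U safe]: least fixpoint, start Z0 = Sat(safe) = {n0, n3, n4, n6}, add states in Sat(safe ∧ ready) with every successor in Z. Already a fixed point.
Sat(A[(safe ∧ ready) U safe]) = {n0, n3, n4, n6}
n4 ∈ Sat(A[(safe ∧ ready) U safe]) = {n0, n3, n4, n6}, so the formula holds at n4.

Yes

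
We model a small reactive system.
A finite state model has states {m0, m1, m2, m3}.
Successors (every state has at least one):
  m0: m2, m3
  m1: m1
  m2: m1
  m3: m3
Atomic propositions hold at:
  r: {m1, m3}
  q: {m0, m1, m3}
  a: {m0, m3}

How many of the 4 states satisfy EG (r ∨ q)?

3

Sat(r ∨ q) = {m0, m1, m3}
EG (r ∨ q): greatest fixpoint, start Z0 = {m0, m1, m3}, keep only states in Sat with some successor in Z. Already a fixed point.
Sat(EG (r ∨ q)) = {m0, m1, m3}
|Sat(EG (r ∨ q))| = |{m0, m1, m3}| = 3.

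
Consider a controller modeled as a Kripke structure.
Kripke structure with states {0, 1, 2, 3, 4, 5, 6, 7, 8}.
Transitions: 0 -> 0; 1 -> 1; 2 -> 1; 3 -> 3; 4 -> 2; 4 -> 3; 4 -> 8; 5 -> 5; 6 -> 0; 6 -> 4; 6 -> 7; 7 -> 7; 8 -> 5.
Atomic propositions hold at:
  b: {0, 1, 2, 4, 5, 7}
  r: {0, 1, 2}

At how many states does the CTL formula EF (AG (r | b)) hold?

8

Sat(r | b) = {0, 1, 2, 4, 5, 7}
AG (r | b): greatest fixpoint, start Z0 = {0, 1, 2, 4, 5, 7}, keep only states in Sat with every successor in Z. Z1 = {0, 1, 2, 5, 7}; fixed.
Sat(AG (r | b)) = {0, 1, 2, 5, 7}
EF (AG (r | b)): least fixpoint, start Z0 = {0, 1, 2, 5, 7}, add states with some successor in Z. Z1 = {0, 1, 2, 4, 5, 6, 7, 8}; fixed.
Sat(EF (AG (r | b))) = {0, 1, 2, 4, 5, 6, 7, 8}
|Sat(EF (AG (r | b)))| = |{0, 1, 2, 4, 5, 6, 7, 8}| = 8.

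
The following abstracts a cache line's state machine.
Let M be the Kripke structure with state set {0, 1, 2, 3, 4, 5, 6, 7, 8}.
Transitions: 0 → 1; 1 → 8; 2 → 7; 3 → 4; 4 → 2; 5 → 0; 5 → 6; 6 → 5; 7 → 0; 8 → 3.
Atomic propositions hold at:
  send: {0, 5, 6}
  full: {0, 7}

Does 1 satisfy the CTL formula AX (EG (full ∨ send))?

Sat(full ∨ send) = {0, 5, 6, 7}
EG (full ∨ send): greatest fixpoint, start Z0 = {0, 5, 6, 7}, keep only states in Sat with some successor in Z. Z1 = {5, 6, 7}; Z2 = {5, 6}; fixed.
Sat(EG (full ∨ send)) = {5, 6}
Sat(AX (EG (full ∨ send))) = {s : every successor in {5, 6}} = {6}
1 ∉ Sat(AX (EG (full ∨ send))) = {6}, so the formula does not hold at 1.

No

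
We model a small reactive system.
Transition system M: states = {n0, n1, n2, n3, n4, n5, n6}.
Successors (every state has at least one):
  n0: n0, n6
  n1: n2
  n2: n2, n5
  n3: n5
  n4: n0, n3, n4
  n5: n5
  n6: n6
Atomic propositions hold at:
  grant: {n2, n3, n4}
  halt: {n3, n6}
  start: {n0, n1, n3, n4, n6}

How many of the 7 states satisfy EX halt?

Sat(EX halt) = {s : some successor in {n3, n6}} = {n0, n4, n6}
|Sat(EX halt)| = |{n0, n4, n6}| = 3.

3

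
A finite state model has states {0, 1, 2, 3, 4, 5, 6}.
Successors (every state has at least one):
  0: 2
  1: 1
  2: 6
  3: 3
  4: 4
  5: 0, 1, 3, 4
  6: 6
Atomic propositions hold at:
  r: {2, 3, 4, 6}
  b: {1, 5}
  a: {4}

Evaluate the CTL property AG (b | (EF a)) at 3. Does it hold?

No

EF a: least fixpoint, start Z0 = {4}, add states with some successor in Z. Z1 = {4, 5}; fixed.
Sat(EF a) = {4, 5}
Sat(b | (EF a)) = {1, 4, 5}
AG (b | (EF a)): greatest fixpoint, start Z0 = {1, 4, 5}, keep only states in Sat with every successor in Z. Z1 = {1, 4}; fixed.
Sat(AG (b | (EF a))) = {1, 4}
3 ∉ Sat(AG (b | (EF a))) = {1, 4}, so the formula does not hold at 3.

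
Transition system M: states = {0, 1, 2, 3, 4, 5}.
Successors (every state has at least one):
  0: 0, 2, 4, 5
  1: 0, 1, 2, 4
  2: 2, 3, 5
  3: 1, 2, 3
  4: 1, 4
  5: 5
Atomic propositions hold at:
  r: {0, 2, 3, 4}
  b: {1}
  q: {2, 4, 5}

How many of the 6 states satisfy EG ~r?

Sat(~r) = {1, 5}
EG ~r: greatest fixpoint, start Z0 = {1, 5}, keep only states in Sat with some successor in Z. Already a fixed point.
Sat(EG ~r) = {1, 5}
|Sat(EG ~r)| = |{1, 5}| = 2.

2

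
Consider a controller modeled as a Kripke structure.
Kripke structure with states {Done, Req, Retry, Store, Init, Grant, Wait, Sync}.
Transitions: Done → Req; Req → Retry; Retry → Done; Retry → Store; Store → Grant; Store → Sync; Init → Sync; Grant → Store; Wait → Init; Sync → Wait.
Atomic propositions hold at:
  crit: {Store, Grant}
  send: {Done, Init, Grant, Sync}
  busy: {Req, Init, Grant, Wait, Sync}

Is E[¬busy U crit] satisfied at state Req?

No

Sat(¬busy) = {Done, Retry, Store}
E[¬busy U crit]: least fixpoint, start Z0 = Sat(crit) = {Store, Grant}, add states in Sat(¬busy) with some successor in Z. Z1 = {Retry, Store, Grant}; fixed.
Sat(E[¬busy U crit]) = {Retry, Store, Grant}
Req ∉ Sat(E[¬busy U crit]) = {Retry, Store, Grant}, so the formula does not hold at Req.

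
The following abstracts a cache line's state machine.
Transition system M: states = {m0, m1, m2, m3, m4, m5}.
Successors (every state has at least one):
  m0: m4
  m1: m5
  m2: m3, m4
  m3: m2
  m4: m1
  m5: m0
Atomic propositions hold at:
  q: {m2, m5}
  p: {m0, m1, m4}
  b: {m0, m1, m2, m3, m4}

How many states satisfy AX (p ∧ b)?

Sat(p ∧ b) = {m0, m1, m4}
Sat(AX (p ∧ b)) = {s : every successor in {m0, m1, m4}} = {m0, m4, m5}
|Sat(AX (p ∧ b))| = |{m0, m4, m5}| = 3.

3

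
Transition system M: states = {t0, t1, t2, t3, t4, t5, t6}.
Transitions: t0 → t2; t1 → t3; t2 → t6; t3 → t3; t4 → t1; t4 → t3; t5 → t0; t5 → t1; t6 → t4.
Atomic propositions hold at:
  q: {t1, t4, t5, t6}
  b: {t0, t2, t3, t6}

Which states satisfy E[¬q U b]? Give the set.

Sat(¬q) = {t0, t2, t3}
E[¬q U b]: least fixpoint, start Z0 = Sat(b) = {t0, t2, t3, t6}, add states in Sat(¬q) with some successor in Z. Already a fixed point.
Sat(E[¬q U b]) = {t0, t2, t3, t6}

{t0, t2, t3, t6}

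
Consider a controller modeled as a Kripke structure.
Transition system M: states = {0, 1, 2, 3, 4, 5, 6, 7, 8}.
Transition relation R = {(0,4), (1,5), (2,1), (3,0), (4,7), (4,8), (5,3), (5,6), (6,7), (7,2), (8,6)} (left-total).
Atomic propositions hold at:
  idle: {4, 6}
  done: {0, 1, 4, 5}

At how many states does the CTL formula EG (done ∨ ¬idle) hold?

7

Sat(¬idle) = {0, 1, 2, 3, 5, 7, 8}
Sat(done ∨ ¬idle) = {0, 1, 2, 3, 4, 5, 7, 8}
EG (done ∨ ¬idle): greatest fixpoint, start Z0 = {0, 1, 2, 3, 4, 5, 7, 8}, keep only states in Sat with some successor in Z. Z1 = {0, 1, 2, 3, 4, 5, 7}; fixed.
Sat(EG (done ∨ ¬idle)) = {0, 1, 2, 3, 4, 5, 7}
|Sat(EG (done ∨ ¬idle))| = |{0, 1, 2, 3, 4, 5, 7}| = 7.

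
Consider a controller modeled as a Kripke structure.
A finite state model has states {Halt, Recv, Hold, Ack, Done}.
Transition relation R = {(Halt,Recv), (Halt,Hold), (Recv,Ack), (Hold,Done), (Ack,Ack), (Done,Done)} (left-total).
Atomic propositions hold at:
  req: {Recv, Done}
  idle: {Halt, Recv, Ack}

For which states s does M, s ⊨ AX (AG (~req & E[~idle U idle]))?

Sat(~req) = {Halt, Hold, Ack}
Sat(~idle) = {Hold, Done}
E[~idle U idle]: least fixpoint, start Z0 = Sat(idle) = {Halt, Recv, Ack}, add states in Sat(~idle) with some successor in Z. Already a fixed point.
Sat(E[~idle U idle]) = {Halt, Recv, Ack}
Sat(~req & E[~idle U idle]) = {Halt, Ack}
AG (~req & E[~idle U idle]): greatest fixpoint, start Z0 = {Halt, Ack}, keep only states in Sat with every successor in Z. Z1 = {Ack}; fixed.
Sat(AG (~req & E[~idle U idle])) = {Ack}
Sat(AX (AG (~req & E[~idle U idle]))) = {s : every successor in {Ack}} = {Recv, Ack}

{Recv, Ack}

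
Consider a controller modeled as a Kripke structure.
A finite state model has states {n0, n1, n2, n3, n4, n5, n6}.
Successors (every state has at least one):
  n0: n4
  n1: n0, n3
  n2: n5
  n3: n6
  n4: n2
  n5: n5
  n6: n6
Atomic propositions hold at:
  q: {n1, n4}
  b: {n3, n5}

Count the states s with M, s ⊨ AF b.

AF b: least fixpoint, start Z0 = {n3, n5}, add states with every successor in Z. Z1 = {n2, n3, n5}; Z2 = {n2, n3, n4, n5}; Z3 = {n0, n2, n3, n4, n5}; Z4 = {n0, n1, n2, n3, n4, n5}; fixed.
Sat(AF b) = {n0, n1, n2, n3, n4, n5}
|Sat(AF b)| = |{n0, n1, n2, n3, n4, n5}| = 6.

6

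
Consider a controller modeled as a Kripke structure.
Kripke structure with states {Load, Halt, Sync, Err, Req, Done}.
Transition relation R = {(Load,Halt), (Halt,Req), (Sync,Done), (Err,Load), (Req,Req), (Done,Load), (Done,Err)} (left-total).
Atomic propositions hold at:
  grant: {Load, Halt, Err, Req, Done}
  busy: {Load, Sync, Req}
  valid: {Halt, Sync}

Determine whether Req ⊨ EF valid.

No

EF valid: least fixpoint, start Z0 = {Halt, Sync}, add states with some successor in Z. Z1 = {Load, Halt, Sync}; Z2 = {Load, Halt, Sync, Err, Done}; fixed.
Sat(EF valid) = {Load, Halt, Sync, Err, Done}
Req ∉ Sat(EF valid) = {Load, Halt, Sync, Err, Done}, so the formula does not hold at Req.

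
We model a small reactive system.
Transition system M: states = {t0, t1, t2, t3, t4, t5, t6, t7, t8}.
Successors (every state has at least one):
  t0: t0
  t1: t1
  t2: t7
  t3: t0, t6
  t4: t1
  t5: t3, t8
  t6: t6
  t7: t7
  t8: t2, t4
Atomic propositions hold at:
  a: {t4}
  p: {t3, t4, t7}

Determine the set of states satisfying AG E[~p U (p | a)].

Sat(~p) = {t0, t1, t2, t5, t6, t8}
Sat(p | a) = {t3, t4, t7}
E[~p U (p | a)]: least fixpoint, start Z0 = Sat((p | a)) = {t3, t4, t7}, add states in Sat(~p) with some successor in Z. Z1 = {t2, t3, t4, t5, t7, t8}; fixed.
Sat(E[~p U (p | a)]) = {t2, t3, t4, t5, t7, t8}
AG E[~p U (p | a)]: greatest fixpoint, start Z0 = {t2, t3, t4, t5, t7, t8}, keep only states in Sat with every successor in Z. Z1 = {t2, t5, t7, t8}; Z2 = {t2, t7}; fixed.
Sat(AG E[~p U (p | a)]) = {t2, t7}

{t2, t7}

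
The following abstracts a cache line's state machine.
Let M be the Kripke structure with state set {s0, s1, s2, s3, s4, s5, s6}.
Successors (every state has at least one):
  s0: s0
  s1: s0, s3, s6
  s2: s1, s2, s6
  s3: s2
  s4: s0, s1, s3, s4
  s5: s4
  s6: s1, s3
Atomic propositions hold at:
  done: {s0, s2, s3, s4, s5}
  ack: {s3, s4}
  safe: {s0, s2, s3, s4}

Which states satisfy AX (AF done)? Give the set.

AF done: least fixpoint, start Z0 = {s0, s2, s3, s4, s5}, add states with every successor in Z. Already a fixed point.
Sat(AF done) = {s0, s2, s3, s4, s5}
Sat(AX (AF done)) = {s : every successor in {s0, s2, s3, s4, s5}} = {s0, s3, s5}

{s0, s3, s5}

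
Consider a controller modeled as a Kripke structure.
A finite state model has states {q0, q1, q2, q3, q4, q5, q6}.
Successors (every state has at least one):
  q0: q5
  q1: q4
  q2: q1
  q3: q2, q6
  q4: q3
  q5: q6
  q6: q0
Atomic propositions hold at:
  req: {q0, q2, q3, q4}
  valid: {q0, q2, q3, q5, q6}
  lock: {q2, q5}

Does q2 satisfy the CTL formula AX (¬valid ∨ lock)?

Yes

Sat(¬valid) = {q1, q4}
Sat(¬valid ∨ lock) = {q1, q2, q4, q5}
Sat(AX (¬valid ∨ lock)) = {s : every successor in {q1, q2, q4, q5}} = {q0, q1, q2}
q2 ∈ Sat(AX (¬valid ∨ lock)) = {q0, q1, q2}, so the formula holds at q2.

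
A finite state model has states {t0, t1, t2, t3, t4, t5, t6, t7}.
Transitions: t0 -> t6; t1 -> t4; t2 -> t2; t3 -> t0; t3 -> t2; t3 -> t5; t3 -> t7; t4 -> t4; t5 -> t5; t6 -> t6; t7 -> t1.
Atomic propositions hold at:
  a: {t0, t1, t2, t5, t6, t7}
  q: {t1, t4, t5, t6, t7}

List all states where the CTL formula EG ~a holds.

{t4}

Sat(~a) = {t3, t4}
EG ~a: greatest fixpoint, start Z0 = {t3, t4}, keep only states in Sat with some successor in Z. Z1 = {t4}; fixed.
Sat(EG ~a) = {t4}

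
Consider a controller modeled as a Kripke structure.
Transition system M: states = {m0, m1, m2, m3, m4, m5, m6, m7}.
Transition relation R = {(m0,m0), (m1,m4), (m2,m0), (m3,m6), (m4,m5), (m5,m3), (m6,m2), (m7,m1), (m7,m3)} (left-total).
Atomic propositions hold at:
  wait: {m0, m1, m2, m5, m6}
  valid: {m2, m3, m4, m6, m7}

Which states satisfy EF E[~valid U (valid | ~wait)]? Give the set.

Sat(~valid) = {m0, m1, m5}
Sat(~wait) = {m3, m4, m7}
Sat(valid | ~wait) = {m2, m3, m4, m6, m7}
E[~valid U (valid | ~wait)]: least fixpoint, start Z0 = Sat((valid | ~wait)) = {m2, m3, m4, m6, m7}, add states in Sat(~valid) with some successor in Z. Z1 = {m1, m2, m3, m4, m5, m6, m7}; fixed.
Sat(E[~valid U (valid | ~wait)]) = {m1, m2, m3, m4, m5, m6, m7}
EF E[~valid U (valid | ~wait)]: least fixpoint, start Z0 = {m1, m2, m3, m4, m5, m6, m7}, add states with some successor in Z. Already a fixed point.
Sat(EF E[~valid U (valid | ~wait)]) = {m1, m2, m3, m4, m5, m6, m7}

{m1, m2, m3, m4, m5, m6, m7}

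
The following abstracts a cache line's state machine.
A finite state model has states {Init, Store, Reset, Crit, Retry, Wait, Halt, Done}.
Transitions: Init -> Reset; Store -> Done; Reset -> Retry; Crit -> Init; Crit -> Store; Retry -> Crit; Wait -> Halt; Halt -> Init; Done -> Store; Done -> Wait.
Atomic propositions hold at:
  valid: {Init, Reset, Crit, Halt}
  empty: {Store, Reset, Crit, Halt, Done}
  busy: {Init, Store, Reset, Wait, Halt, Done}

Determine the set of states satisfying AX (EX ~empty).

Sat(~empty) = {Init, Retry, Wait}
Sat(EX ~empty) = {s : some successor in {Init, Retry, Wait}} = {Reset, Crit, Halt, Done}
Sat(AX (EX ~empty)) = {s : every successor in {Reset, Crit, Halt, Done}} = {Init, Store, Retry, Wait}

{Init, Store, Retry, Wait}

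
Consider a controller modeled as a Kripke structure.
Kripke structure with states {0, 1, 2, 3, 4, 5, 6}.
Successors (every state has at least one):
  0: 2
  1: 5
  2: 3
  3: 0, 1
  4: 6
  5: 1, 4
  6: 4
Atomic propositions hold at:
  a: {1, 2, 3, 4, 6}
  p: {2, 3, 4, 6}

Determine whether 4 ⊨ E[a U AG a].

AG a: greatest fixpoint, start Z0 = {1, 2, 3, 4, 6}, keep only states in Sat with every successor in Z. Z1 = {2, 4, 6}; Z2 = {4, 6}; fixed.
Sat(AG a) = {4, 6}
E[a U AG a]: least fixpoint, start Z0 = Sat(AG a) = {4, 6}, add states in Sat(a) with some successor in Z. Already a fixed point.
Sat(E[a U AG a]) = {4, 6}
4 ∈ Sat(E[a U AG a]) = {4, 6}, so the formula holds at 4.

Yes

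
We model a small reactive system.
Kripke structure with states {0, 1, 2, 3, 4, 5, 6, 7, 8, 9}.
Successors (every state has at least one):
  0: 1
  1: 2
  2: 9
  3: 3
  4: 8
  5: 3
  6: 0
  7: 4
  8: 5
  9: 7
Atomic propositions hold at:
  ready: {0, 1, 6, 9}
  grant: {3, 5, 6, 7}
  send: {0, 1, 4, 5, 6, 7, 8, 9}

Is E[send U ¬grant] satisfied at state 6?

Sat(¬grant) = {0, 1, 2, 4, 8, 9}
E[send U ¬grant]: least fixpoint, start Z0 = Sat(¬grant) = {0, 1, 2, 4, 8, 9}, add states in Sat(send) with some successor in Z. Z1 = {0, 1, 2, 4, 6, 7, 8, 9}; fixed.
Sat(E[send U ¬grant]) = {0, 1, 2, 4, 6, 7, 8, 9}
6 ∈ Sat(E[send U ¬grant]) = {0, 1, 2, 4, 6, 7, 8, 9}, so the formula holds at 6.

Yes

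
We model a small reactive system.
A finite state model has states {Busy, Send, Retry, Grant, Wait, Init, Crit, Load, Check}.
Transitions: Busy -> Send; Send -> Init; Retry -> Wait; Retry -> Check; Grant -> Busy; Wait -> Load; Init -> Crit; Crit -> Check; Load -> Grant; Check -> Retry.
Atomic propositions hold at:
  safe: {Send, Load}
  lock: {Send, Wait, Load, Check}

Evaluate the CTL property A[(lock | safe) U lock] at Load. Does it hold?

Sat(lock | safe) = {Send, Wait, Load, Check}
A[(lock | safe) U lock]: least fixpoint, start Z0 = Sat(lock) = {Send, Wait, Load, Check}, add states in Sat(lock | safe) with every successor in Z. Already a fixed point.
Sat(A[(lock | safe) U lock]) = {Send, Wait, Load, Check}
Load ∈ Sat(A[(lock | safe) U lock]) = {Send, Wait, Load, Check}, so the formula holds at Load.

Yes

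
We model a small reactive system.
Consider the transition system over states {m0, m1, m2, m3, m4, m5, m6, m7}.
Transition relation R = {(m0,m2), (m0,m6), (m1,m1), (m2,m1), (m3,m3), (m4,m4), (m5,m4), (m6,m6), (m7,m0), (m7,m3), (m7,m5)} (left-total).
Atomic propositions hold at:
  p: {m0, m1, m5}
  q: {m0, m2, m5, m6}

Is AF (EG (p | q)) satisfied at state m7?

No

Sat(p | q) = {m0, m1, m2, m5, m6}
EG (p | q): greatest fixpoint, start Z0 = {m0, m1, m2, m5, m6}, keep only states in Sat with some successor in Z. Z1 = {m0, m1, m2, m6}; fixed.
Sat(EG (p | q)) = {m0, m1, m2, m6}
AF (EG (p | q)): least fixpoint, start Z0 = {m0, m1, m2, m6}, add states with every successor in Z. Already a fixed point.
Sat(AF (EG (p | q))) = {m0, m1, m2, m6}
m7 ∉ Sat(AF (EG (p | q))) = {m0, m1, m2, m6}, so the formula does not hold at m7.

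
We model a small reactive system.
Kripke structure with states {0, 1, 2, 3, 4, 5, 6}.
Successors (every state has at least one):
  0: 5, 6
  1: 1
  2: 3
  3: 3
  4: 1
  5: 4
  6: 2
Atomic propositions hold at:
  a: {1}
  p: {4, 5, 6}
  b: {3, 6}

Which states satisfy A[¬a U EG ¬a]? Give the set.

{0, 2, 3, 6}

Sat(¬a) = {0, 2, 3, 4, 5, 6}
EG ¬a: greatest fixpoint, start Z0 = {0, 2, 3, 4, 5, 6}, keep only states in Sat with some successor in Z. Z1 = {0, 2, 3, 5, 6}; Z2 = {0, 2, 3, 6}; fixed.
Sat(EG ¬a) = {0, 2, 3, 6}
A[¬a U EG ¬a]: least fixpoint, start Z0 = Sat(EG ¬a) = {0, 2, 3, 6}, add states in Sat(¬a) with every successor in Z. Already a fixed point.
Sat(A[¬a U EG ¬a]) = {0, 2, 3, 6}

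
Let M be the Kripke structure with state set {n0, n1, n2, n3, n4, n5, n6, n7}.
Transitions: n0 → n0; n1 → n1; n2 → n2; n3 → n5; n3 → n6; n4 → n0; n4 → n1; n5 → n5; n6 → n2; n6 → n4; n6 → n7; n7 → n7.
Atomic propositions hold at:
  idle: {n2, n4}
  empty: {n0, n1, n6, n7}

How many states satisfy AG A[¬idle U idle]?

Sat(¬idle) = {n0, n1, n3, n5, n6, n7}
A[¬idle U idle]: least fixpoint, start Z0 = Sat(idle) = {n2, n4}, add states in Sat(¬idle) with every successor in Z. Already a fixed point.
Sat(A[¬idle U idle]) = {n2, n4}
AG A[¬idle U idle]: greatest fixpoint, start Z0 = {n2, n4}, keep only states in Sat with every successor in Z. Z1 = {n2}; fixed.
Sat(AG A[¬idle U idle]) = {n2}
|Sat(AG A[¬idle U idle])| = |{n2}| = 1.

1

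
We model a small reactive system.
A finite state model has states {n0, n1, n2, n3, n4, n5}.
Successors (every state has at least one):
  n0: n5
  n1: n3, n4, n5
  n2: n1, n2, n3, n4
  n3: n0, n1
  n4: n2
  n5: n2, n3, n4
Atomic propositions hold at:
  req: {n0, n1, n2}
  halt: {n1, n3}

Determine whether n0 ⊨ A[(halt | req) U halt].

Sat(halt | req) = {n0, n1, n2, n3}
A[(halt | req) U halt]: least fixpoint, start Z0 = Sat(halt) = {n1, n3}, add states in Sat(halt | req) with every successor in Z. Already a fixed point.
Sat(A[(halt | req) U halt]) = {n1, n3}
n0 ∉ Sat(A[(halt | req) U halt]) = {n1, n3}, so the formula does not hold at n0.

No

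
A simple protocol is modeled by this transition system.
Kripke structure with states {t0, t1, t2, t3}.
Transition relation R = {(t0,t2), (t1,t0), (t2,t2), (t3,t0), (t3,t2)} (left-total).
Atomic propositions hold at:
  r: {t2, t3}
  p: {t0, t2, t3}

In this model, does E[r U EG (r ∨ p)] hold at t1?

Sat(r ∨ p) = {t0, t2, t3}
EG (r ∨ p): greatest fixpoint, start Z0 = {t0, t2, t3}, keep only states in Sat with some successor in Z. Already a fixed point.
Sat(EG (r ∨ p)) = {t0, t2, t3}
E[r U EG (r ∨ p)]: least fixpoint, start Z0 = Sat(EG (r ∨ p)) = {t0, t2, t3}, add states in Sat(r) with some successor in Z. Already a fixed point.
Sat(E[r U EG (r ∨ p)]) = {t0, t2, t3}
t1 ∉ Sat(E[r U EG (r ∨ p)]) = {t0, t2, t3}, so the formula does not hold at t1.

No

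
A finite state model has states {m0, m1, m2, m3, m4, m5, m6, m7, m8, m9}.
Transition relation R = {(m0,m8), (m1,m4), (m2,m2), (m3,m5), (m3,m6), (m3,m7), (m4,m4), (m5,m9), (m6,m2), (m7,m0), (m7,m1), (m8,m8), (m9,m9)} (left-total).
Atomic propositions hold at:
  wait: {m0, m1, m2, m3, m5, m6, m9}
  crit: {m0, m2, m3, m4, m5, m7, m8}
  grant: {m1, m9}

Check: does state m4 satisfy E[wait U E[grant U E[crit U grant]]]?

E[crit U grant]: least fixpoint, start Z0 = Sat(grant) = {m1, m9}, add states in Sat(crit) with some successor in Z. Z1 = {m1, m5, m7, m9}; Z2 = {m1, m3, m5, m7, m9}; fixed.
Sat(E[crit U grant]) = {m1, m3, m5, m7, m9}
E[grant U E[crit U grant]]: least fixpoint, start Z0 = Sat(E[crit U grant]) = {m1, m3, m5, m7, m9}, add states in Sat(grant) with some successor in Z. Already a fixed point.
Sat(E[grant U E[crit U grant]]) = {m1, m3, m5, m7, m9}
E[wait U E[grant U E[crit U grant]]]: least fixpoint, start Z0 = Sat(E[grant U E[crit U grant]]) = {m1, m3, m5, m7, m9}, add states in Sat(wait) with some successor in Z. Already a fixed point.
Sat(E[wait U E[grant U E[crit U grant]]]) = {m1, m3, m5, m7, m9}
m4 ∉ Sat(E[wait U E[grant U E[crit U grant]]]) = {m1, m3, m5, m7, m9}, so the formula does not hold at m4.

No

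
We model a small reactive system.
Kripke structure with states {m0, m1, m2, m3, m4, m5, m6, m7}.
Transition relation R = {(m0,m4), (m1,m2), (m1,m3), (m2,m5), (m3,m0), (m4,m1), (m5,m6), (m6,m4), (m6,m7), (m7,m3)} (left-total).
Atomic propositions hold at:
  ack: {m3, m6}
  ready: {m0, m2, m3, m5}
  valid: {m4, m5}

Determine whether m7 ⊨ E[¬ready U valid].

Sat(¬ready) = {m1, m4, m6, m7}
E[¬ready U valid]: least fixpoint, start Z0 = Sat(valid) = {m4, m5}, add states in Sat(¬ready) with some successor in Z. Z1 = {m4, m5, m6}; fixed.
Sat(E[¬ready U valid]) = {m4, m5, m6}
m7 ∉ Sat(E[¬ready U valid]) = {m4, m5, m6}, so the formula does not hold at m7.

No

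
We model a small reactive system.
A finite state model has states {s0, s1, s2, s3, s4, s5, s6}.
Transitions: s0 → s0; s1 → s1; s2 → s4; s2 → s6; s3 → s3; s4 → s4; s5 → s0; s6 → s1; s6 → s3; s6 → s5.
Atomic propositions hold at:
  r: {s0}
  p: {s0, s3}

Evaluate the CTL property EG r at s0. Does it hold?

Yes

EG r: greatest fixpoint, start Z0 = {s0}, keep only states in Sat with some successor in Z. Already a fixed point.
Sat(EG r) = {s0}
s0 ∈ Sat(EG r) = {s0}, so the formula holds at s0.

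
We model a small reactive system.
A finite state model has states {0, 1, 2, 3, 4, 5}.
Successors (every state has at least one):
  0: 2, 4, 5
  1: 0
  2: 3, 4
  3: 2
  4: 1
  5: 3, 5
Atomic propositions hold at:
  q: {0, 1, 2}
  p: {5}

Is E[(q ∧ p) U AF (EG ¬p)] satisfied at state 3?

Sat(q ∧ p) = ∅
Sat(¬p) = {0, 1, 2, 3, 4}
EG ¬p: greatest fixpoint, start Z0 = {0, 1, 2, 3, 4}, keep only states in Sat with some successor in Z. Already a fixed point.
Sat(EG ¬p) = {0, 1, 2, 3, 4}
AF (EG ¬p): least fixpoint, start Z0 = {0, 1, 2, 3, 4}, add states with every successor in Z. Already a fixed point.
Sat(AF (EG ¬p)) = {0, 1, 2, 3, 4}
E[(q ∧ p) U AF (EG ¬p)]: least fixpoint, start Z0 = Sat(AF (EG ¬p)) = {0, 1, 2, 3, 4}, add states in Sat(q ∧ p) with some successor in Z. Already a fixed point.
Sat(E[(q ∧ p) U AF (EG ¬p)]) = {0, 1, 2, 3, 4}
3 ∈ Sat(E[(q ∧ p) U AF (EG ¬p)]) = {0, 1, 2, 3, 4}, so the formula holds at 3.

Yes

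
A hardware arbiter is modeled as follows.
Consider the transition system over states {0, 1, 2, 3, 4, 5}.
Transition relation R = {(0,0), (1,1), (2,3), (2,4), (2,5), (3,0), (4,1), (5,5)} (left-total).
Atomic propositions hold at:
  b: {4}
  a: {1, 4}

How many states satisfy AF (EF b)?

EF b: least fixpoint, start Z0 = {4}, add states with some successor in Z. Z1 = {2, 4}; fixed.
Sat(EF b) = {2, 4}
AF (EF b): least fixpoint, start Z0 = {2, 4}, add states with every successor in Z. Already a fixed point.
Sat(AF (EF b)) = {2, 4}
|Sat(AF (EF b))| = |{2, 4}| = 2.

2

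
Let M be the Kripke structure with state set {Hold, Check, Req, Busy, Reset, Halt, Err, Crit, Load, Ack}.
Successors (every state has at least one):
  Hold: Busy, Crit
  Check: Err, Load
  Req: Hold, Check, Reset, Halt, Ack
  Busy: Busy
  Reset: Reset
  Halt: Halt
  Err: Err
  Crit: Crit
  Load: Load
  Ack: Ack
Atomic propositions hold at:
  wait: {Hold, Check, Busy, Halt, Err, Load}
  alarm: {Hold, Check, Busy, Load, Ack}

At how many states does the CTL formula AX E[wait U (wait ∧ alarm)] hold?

2

Sat(wait ∧ alarm) = {Hold, Check, Busy, Load}
E[wait U (wait ∧ alarm)]: least fixpoint, start Z0 = Sat((wait ∧ alarm)) = {Hold, Check, Busy, Load}, add states in Sat(wait) with some successor in Z. Already a fixed point.
Sat(E[wait U (wait ∧ alarm)]) = {Hold, Check, Busy, Load}
Sat(AX E[wait U (wait ∧ alarm)]) = {s : every successor in {Hold, Check, Busy, Load}} = {Busy, Load}
|Sat(AX E[wait U (wait ∧ alarm)])| = |{Busy, Load}| = 2.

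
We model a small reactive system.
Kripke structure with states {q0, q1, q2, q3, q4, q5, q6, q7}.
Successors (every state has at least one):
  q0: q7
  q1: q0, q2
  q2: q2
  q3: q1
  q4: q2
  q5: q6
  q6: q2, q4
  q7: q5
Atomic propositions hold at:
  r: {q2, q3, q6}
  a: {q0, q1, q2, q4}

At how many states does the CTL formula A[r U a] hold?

A[r U a]: least fixpoint, start Z0 = Sat(a) = {q0, q1, q2, q4}, add states in Sat(r) with every successor in Z. Z1 = {q0, q1, q2, q3, q4, q6}; fixed.
Sat(A[r U a]) = {q0, q1, q2, q3, q4, q6}
|Sat(A[r U a])| = |{q0, q1, q2, q3, q4, q6}| = 6.

6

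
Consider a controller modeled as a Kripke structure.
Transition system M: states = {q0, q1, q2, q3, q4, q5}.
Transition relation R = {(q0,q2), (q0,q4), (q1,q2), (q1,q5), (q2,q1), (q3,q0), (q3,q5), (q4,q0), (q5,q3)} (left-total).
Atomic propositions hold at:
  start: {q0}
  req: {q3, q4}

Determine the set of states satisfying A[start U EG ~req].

Sat(~req) = {q0, q1, q2, q5}
EG ~req: greatest fixpoint, start Z0 = {q0, q1, q2, q5}, keep only states in Sat with some successor in Z. Z1 = {q0, q1, q2}; fixed.
Sat(EG ~req) = {q0, q1, q2}
A[start U EG ~req]: least fixpoint, start Z0 = Sat(EG ~req) = {q0, q1, q2}, add states in Sat(start) with every successor in Z. Already a fixed point.
Sat(A[start U EG ~req]) = {q0, q1, q2}

{q0, q1, q2}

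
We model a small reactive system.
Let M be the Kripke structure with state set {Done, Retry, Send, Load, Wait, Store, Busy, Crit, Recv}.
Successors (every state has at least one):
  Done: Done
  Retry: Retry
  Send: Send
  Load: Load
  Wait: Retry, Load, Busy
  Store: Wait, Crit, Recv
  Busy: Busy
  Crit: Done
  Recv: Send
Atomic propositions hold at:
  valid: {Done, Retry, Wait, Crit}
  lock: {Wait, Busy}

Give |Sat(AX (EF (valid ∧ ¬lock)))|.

Sat(¬lock) = {Done, Retry, Send, Load, Store, Crit, Recv}
Sat(valid ∧ ¬lock) = {Done, Retry, Crit}
EF (valid ∧ ¬lock): least fixpoint, start Z0 = {Done, Retry, Crit}, add states with some successor in Z. Z1 = {Done, Retry, Wait, Store, Crit}; fixed.
Sat(EF (valid ∧ ¬lock)) = {Done, Retry, Wait, Store, Crit}
Sat(AX (EF (valid ∧ ¬lock))) = {s : every successor in {Done, Retry, Wait, Store, Crit}} = {Done, Retry, Crit}
|Sat(AX (EF (valid ∧ ¬lock)))| = |{Done, Retry, Crit}| = 3.

3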